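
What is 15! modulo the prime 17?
(16)! = (15)! × (16) ≡ -1 (mod 17). So (15)! ≡ -1 × (16)^(-1) ≡ (-1)×(-1) = 1 (mod 17)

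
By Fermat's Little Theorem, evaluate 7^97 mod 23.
By Fermat: 7^{22} ≡ 1 mod 23. 97 = 4×22 + 9. So 7^{97} ≡ 7^{9} ≡ 15 mod 23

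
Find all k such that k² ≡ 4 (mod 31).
The square roots of 4 mod 31 are 2 and 29. Verify: 2² = 4 ≡ 4 (mod 31)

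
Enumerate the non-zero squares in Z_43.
Squares in Z_43*: {1, 4, 6, 9, 10, 11, 13, 14, 15, 16, 17, 21, 23, 24, 25, 31, 35, 36, 38, 40, 41}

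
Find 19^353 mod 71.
Using Fermat: 19^{70} ≡ 1 mod 71. 353 ≡ 3 mod 70. So 19^{353} ≡ 19^{3} ≡ 43 mod 71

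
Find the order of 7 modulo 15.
Powers of 7 mod 15: 7^1≡7, 7^2≡4, 7^3≡13, 7^4≡1. So the order of 7 is 4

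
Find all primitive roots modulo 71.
There are φ(70) = 24 primitive roots mod 71: {7, 11, 13, 21, 22, 28, 31, 33, 35, 42, 44, 47, 52, 53, 55, 56, 59, 61, 62, 63, 65, 67, 68, 69}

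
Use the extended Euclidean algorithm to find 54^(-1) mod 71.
Extended GCD: 54(25) + 71(-19) = 1. So 54^(-1) ≡ 25 mod 71. Verify: 54 × 25 = 1350 ≡ 1 mod 71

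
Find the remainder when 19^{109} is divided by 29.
By Fermat: 19^{28} ≡ 1 (mod 29). 109 = 3×28 + 25. So 19^{109} ≡ 19^{25} ≡ 2 (mod 29)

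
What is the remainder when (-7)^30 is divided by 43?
By repeated squaring mod 43: (-7)^{1}≡36, (-7)^{2}≡6, (-7)^{4}≡36, (-7)^{8}≡6, (-7)^{16}≡36. Then (-7)^{30} = (-7)^{16+8+4+2} ≡ 36 × 6 × 36 × 6 ≡ 1 mod 43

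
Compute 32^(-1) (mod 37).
Since 37 is prime, by Fermat 32^(-1) ≡ 32^{35} ≡ 22 (mod 37). Verify: 32 × 22 = 704 ≡ 1 (mod 37)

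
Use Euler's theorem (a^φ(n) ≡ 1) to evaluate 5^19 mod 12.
By Euler: 5^{4} ≡ 1 mod 12 since gcd(5, 12) = 1. 19 = 4×4 + 3. So 5^{19} ≡ 5^{3} ≡ 5 mod 12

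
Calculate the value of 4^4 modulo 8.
4^{4} = 256 ≡ 0 (mod 8)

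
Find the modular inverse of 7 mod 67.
Since 67 is prime, by Fermat 7^(-1) ≡ 7^{65} ≡ 48 (mod 67). Verify: 7 × 48 = 336 ≡ 1 (mod 67)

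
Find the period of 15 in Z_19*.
Powers of 15 mod 19: 15^1≡15, 15^2≡16, 15^3≡12, 15^4≡9, 15^5≡2, 15^6≡11, 15^7≡13, 15^8≡5, 15^9≡18, 15^10≡4, 15^11≡3, 15^12≡7, 15^13≡10, 15^14≡17, 15^15≡8, 15^16≡6, 15^17≡14, 15^18≡1. Order = 18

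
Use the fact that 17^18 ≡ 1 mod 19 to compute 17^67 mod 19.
By Fermat: 17^{18} ≡ 1 mod 19. 67 = 3×18 + 13. So 17^{67} ≡ 17^{13} ≡ 16 mod 19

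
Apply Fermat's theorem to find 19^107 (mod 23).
By Fermat: 19^{22} ≡ 1 (mod 23). 107 = 4×22 + 19. So 19^{107} ≡ 19^{19} ≡ 14 (mod 23)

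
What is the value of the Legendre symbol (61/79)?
(61/79) = 61^{39} mod 79 = -1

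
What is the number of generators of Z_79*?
A prime p has φ(p-1) primitive roots; here φ(78) = 24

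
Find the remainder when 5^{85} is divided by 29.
By Fermat: 5^{28} ≡ 1 mod 29. 85 = 3×28 + 1. So 5^{85} ≡ 5^{1} ≡ 5 mod 29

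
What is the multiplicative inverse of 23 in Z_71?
Since 71 is prime, by Fermat 23^(-1) ≡ 23^{69} ≡ 34 mod 71. Verify: 23 × 34 = 782 ≡ 1 mod 71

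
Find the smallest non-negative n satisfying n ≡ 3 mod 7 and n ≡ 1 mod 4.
M = 7 × 4 = 28. M₁ = 4, y₁ ≡ 2 mod 7. M₂ = 7, y₂ ≡ 3 mod 4. n = 3×4×2 + 1×7×3 ≡ 17 mod 28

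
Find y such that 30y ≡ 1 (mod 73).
Since 73 is prime, by Fermat 30^(-1) ≡ 30^{71} ≡ 56 (mod 73). Verify: 30 × 56 = 1680 ≡ 1 (mod 73)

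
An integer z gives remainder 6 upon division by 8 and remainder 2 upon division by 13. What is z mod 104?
M = 8 × 13 = 104. M₁ = 13, y₁ ≡ 5 mod 8. M₂ = 8, y₂ ≡ 5 mod 13. z = 6×13×5 + 2×8×5 ≡ 54 mod 104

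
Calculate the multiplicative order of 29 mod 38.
Powers of 29 mod 38: 29^1≡29, 29^2≡5, 29^3≡31, 29^4≡25, 29^5≡3, 29^6≡11, 29^7≡15, 29^8≡17, 29^9≡37, 29^10≡9, 29^11≡33, 29^12≡7, 29^13≡13, 29^14≡35, 29^15≡27, 29^16≡23, 29^17≡21, 29^18≡1. Order = 18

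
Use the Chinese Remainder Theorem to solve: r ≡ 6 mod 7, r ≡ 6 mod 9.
M = 7 × 9 = 63. M₁ = 9, y₁ ≡ 4 mod 7. M₂ = 7, y₂ ≡ 4 mod 9. r = 6×9×4 + 6×7×4 ≡ 6 mod 63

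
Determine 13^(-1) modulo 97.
Since 97 is prime, by Fermat 13^(-1) ≡ 13^{95} ≡ 15 (mod 97). Verify: 13 × 15 = 195 ≡ 1 (mod 97)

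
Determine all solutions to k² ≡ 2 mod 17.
The square roots of 2 mod 17 are 6 and 11. Verify: 6² = 36 ≡ 2 mod 17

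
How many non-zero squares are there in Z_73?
For prime 73, there are (p-1)/2 = (73-1)/2 = 36 quadratic residues (excluding 0).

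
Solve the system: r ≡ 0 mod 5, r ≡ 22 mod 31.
M = 5 × 31 = 155. M₁ = 31, y₁ ≡ 1 mod 5. M₂ = 5, y₂ ≡ 25 mod 31. r = 0×31×1 + 22×5×25 ≡ 115 mod 155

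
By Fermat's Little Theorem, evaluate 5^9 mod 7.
By Fermat: 5^{6} ≡ 1 (mod 7). So 5^{9} = 5^{6} · 5^{3} ≡ 5^{3} ≡ 6 (mod 7)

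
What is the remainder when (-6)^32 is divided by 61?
By repeated squaring mod 61: (-6)^{1}≡55, (-6)^{2}≡36, (-6)^{4}≡15, (-6)^{8}≡42, (-6)^{16}≡56, (-6)^{32}≡25. So (-6)^{32} ≡ 25 mod 61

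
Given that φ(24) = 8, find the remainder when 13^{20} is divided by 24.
By Euler: 13^{8} ≡ 1 (mod 24) since gcd(13, 24) = 1. 20 = 2×8 + 4. So 13^{20} ≡ 13^{4} ≡ 1 (mod 24)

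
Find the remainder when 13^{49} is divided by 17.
By Fermat: 13^{16} ≡ 1 (mod 17). 49 = 3×16 + 1. So 13^{49} ≡ 13^{1} ≡ 13 (mod 17)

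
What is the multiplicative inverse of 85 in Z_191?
Since 191 is prime, by Fermat 85^(-1) ≡ 85^{189} ≡ 9 (mod 191). Verify: 85 × 9 = 765 ≡ 1 (mod 191)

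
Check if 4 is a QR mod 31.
By Euler's criterion: 4^{15} ≡ 1 (mod 31). Since this equals 1, 4 is a QR.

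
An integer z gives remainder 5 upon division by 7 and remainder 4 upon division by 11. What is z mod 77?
M = 7 × 11 = 77. M₁ = 11, y₁ ≡ 2 mod 7. M₂ = 7, y₂ ≡ 8 mod 11. z = 5×11×2 + 4×7×8 ≡ 26 mod 77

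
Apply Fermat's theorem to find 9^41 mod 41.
By Fermat: 9^{40} ≡ 1 mod 41. So 9^{41} = 9^{40} · 9^{1} ≡ 9^{1} ≡ 9 mod 41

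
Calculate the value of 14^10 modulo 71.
By repeated squaring (mod 71): 14^{1}≡14, 14^{2}≡54, 14^{4}≡5, 14^{8}≡25. Then 14^{10} = 14^{8+2} ≡ 25 × 54 ≡ 1 (mod 71)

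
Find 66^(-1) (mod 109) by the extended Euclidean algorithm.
Extended GCD: 66(38) + 109(-23) = 1. So 66^(-1) ≡ 38 (mod 109). Verify: 66 × 38 = 2508 ≡ 1 (mod 109)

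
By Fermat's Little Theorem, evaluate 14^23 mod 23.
By Fermat: 14^{22} ≡ 1 mod 23. So 14^{23} = 14^{22} · 14^{1} ≡ 14^{1} ≡ 14 mod 23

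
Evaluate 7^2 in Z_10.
7^{2} = 49 ≡ 9 mod 10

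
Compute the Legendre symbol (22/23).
(22/23) = 22^{11} mod 23 = -1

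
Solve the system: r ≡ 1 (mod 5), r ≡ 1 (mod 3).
M = 5 × 3 = 15. M₁ = 3, y₁ ≡ 2 (mod 5). M₂ = 5, y₂ ≡ 2 (mod 3). r = 1×3×2 + 1×5×2 ≡ 1 (mod 15)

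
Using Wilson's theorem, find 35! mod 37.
(36)! = (35)! × (36) ≡ -1 (mod 37). So (35)! ≡ -1 × (36)^(-1) ≡ (-1)×(-1) = 1 (mod 37)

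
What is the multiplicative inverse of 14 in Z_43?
Since 43 is prime, by Fermat 14^(-1) ≡ 14^{41} ≡ 40 (mod 43). Verify: 14 × 40 = 560 ≡ 1 (mod 43)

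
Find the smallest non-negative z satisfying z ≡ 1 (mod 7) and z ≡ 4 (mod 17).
M = 7 × 17 = 119. M₁ = 17, y₁ ≡ 5 (mod 7). M₂ = 7, y₂ ≡ 5 (mod 17). z = 1×17×5 + 4×7×5 ≡ 106 (mod 119)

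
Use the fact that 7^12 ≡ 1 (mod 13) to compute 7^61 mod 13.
By Fermat: 7^{12} ≡ 1 (mod 13). 61 = 5×12 + 1. So 7^{61} ≡ 7^{1} ≡ 7 (mod 13)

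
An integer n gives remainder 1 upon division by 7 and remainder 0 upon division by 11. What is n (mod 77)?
M = 7 × 11 = 77. M₁ = 11, y₁ ≡ 2 (mod 7). M₂ = 7, y₂ ≡ 8 (mod 11). n = 1×11×2 + 0×7×8 ≡ 22 (mod 77)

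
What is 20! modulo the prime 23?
(22)! = (20)! × (21) × (22) ≡ -1 (mod 23). So (20)! ≡ -1 × [(22)(21)]^(-1) ≡ 11 (mod 23)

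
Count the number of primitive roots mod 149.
There are φ(149-1) = φ(148) = 72 primitive roots modulo 149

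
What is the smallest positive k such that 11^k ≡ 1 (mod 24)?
Powers of 11 mod 24: 11^1≡11, 11^2≡1. Order = 2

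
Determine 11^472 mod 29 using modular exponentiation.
Using Fermat: 11^{28} ≡ 1 mod 29. 472 ≡ 24 mod 28. So 11^{472} ≡ 11^{24} ≡ 7 mod 29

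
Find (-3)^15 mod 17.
By repeated squaring mod 17: (-3)^{1}≡14, (-3)^{2}≡9, (-3)^{4}≡13, (-3)^{8}≡16. Then (-3)^{15} = (-3)^{8+4+2+1} ≡ 16 × 13 × 9 × 14 ≡ 11 mod 17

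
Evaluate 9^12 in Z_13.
Using Fermat: 9^{12} ≡ 1 mod 13. 12 ≡ 0 mod 12. So 9^{12} ≡ 9^{0} ≡ 1 mod 13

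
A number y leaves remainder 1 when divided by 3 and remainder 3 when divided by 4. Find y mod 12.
M = 3 × 4 = 12. M₁ = 4, y₁ ≡ 1 mod 3. M₂ = 3, y₂ ≡ 3 mod 4. y = 1×4×1 + 3×3×3 ≡ 7 mod 12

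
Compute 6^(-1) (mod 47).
Since 47 is prime, by Fermat 6^(-1) ≡ 6^{45} ≡ 8 (mod 47). Verify: 6 × 8 = 48 ≡ 1 (mod 47)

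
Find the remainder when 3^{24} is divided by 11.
By Fermat: 3^{10} ≡ 1 mod 11. 24 = 2×10 + 4. So 3^{24} ≡ 3^{4} ≡ 4 mod 11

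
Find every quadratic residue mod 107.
Quadratic residues modulo 107: {1, 3, 4, 9, 10, 11, 12, 13, 14, 16, 19, 23, 25, 27, 29, 30, 33, 34, 35, 36, 37, 39, 40, 41, 42, 44, 47, 48, 49, 52, 53, 56, 57, 61, 62, 64, 69, 75, 76, 79, 81, 83, 85, 86, 87, 89, 90, 92, 99, 100, 101, 102, 105}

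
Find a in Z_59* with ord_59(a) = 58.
2 has order 58 mod 59 since 2^{58} ≡ 1 (mod 59) and no smaller power works.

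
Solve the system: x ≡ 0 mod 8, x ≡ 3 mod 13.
M = 8 × 13 = 104. M₁ = 13, y₁ ≡ 5 mod 8. M₂ = 8, y₂ ≡ 5 mod 13. x = 0×13×5 + 3×8×5 ≡ 16 mod 104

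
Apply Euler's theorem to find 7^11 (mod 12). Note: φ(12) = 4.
By Euler: 7^{4} ≡ 1 (mod 12) since gcd(7, 12) = 1. 11 = 2×4 + 3. So 7^{11} ≡ 7^{3} ≡ 7 (mod 12)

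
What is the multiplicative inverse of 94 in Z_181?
Since 181 is prime, by Fermat 94^(-1) ≡ 94^{179} ≡ 52 mod 181. Verify: 94 × 52 = 4888 ≡ 1 mod 181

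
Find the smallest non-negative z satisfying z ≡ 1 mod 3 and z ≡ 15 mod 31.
M = 3 × 31 = 93. M₁ = 31, y₁ ≡ 1 mod 3. M₂ = 3, y₂ ≡ 21 mod 31. z = 1×31×1 + 15×3×21 ≡ 46 mod 93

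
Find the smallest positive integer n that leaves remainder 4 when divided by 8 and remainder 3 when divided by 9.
M = 8 × 9 = 72. M₁ = 9, y₁ ≡ 1 mod 8. M₂ = 8, y₂ ≡ 8 mod 9. n = 4×9×1 + 3×8×8 ≡ 12 mod 72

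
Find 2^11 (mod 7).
Using Fermat: 2^{6} ≡ 1 (mod 7). 11 ≡ 5 (mod 6). So 2^{11} ≡ 2^{5} ≡ 4 (mod 7)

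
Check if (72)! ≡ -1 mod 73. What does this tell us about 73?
(72)! mod 73 = 72. Since this equals -1 mod 73, Wilson confirms 73 is prime.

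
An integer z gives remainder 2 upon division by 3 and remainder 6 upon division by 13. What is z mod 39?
M = 3 × 13 = 39. M₁ = 13, y₁ ≡ 1 mod 3. M₂ = 3, y₂ ≡ 9 mod 13. z = 2×13×1 + 6×3×9 ≡ 32 mod 39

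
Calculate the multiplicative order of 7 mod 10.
Powers of 7 mod 10: 7^1≡7, 7^2≡9, 7^3≡3, 7^4≡1. ord_10(7) = 4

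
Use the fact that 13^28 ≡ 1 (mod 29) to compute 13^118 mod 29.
By Fermat: 13^{28} ≡ 1 (mod 29). 118 = 4×28 + 6. So 13^{118} ≡ 13^{6} ≡ 20 (mod 29)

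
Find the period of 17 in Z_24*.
Powers of 17 mod 24: 17^1≡17, 17^2≡1. Order = 2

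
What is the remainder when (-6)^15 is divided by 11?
Using Fermat: (-6)^{10} ≡ 1 (mod 11). 15 ≡ 5 (mod 10). So (-6)^{15} ≡ (-6)^{5} ≡ 1 (mod 11)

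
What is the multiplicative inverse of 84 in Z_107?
Since 107 is prime, by Fermat 84^(-1) ≡ 84^{105} ≡ 93 (mod 107). Verify: 84 × 93 = 7812 ≡ 1 (mod 107)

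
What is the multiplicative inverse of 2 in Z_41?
Since 41 is prime, by Fermat 2^(-1) ≡ 2^{39} ≡ 21 mod 41. Verify: 2 × 21 = 42 ≡ 1 mod 41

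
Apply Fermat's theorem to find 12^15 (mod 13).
By Fermat: 12^{12} ≡ 1 (mod 13). So 12^{15} = 12^{12} · 12^{3} ≡ 12^{3} ≡ 12 (mod 13)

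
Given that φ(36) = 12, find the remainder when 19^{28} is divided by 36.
By Euler: 19^{12} ≡ 1 mod 36 since gcd(19, 36) = 1. 28 = 2×12 + 4. So 19^{28} ≡ 19^{4} ≡ 1 mod 36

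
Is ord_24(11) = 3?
Powers of 11 mod 24: 11^1≡11, 11^2≡1. Already 11^2≡1, so the order is 2 < 3. No, the actual order is 2.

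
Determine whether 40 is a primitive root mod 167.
ord_167(40) divides 166. For each prime q|166: 40^{83}≡166, 40^{2}≡97, none ≡ 1. So 40 has order 166 and is a primitive root mod 167.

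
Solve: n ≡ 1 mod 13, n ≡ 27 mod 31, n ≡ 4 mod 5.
M = 13 × 31 × 5 = 2015. M₁ = 155, y₁ ≡ 12 mod 13. M₂ = 65, y₂ ≡ 21 mod 31. M₃ = 403, y₃ ≡ 2 mod 5. n = 1×155×12 + 27×65×21 + 4×403×2 ≡ 1639 mod 2015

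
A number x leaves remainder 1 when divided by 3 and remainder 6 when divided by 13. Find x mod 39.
M = 3 × 13 = 39. M₁ = 13, y₁ ≡ 1 mod 3. M₂ = 3, y₂ ≡ 9 mod 13. x = 1×13×1 + 6×3×9 ≡ 19 mod 39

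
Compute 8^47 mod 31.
Using Fermat: 8^{30} ≡ 1 mod 31. 47 ≡ 17 mod 30. So 8^{47} ≡ 8^{17} ≡ 2 mod 31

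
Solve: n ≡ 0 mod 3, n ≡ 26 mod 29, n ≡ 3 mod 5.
M = 3 × 29 × 5 = 435. M₁ = 145, y₁ ≡ 1 mod 3. M₂ = 15, y₂ ≡ 2 mod 29. M₃ = 87, y₃ ≡ 3 mod 5. n = 0×145×1 + 26×15×2 + 3×87×3 ≡ 258 mod 435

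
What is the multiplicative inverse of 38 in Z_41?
Since 41 is prime, by Fermat 38^(-1) ≡ 38^{39} ≡ 27 mod 41. Verify: 38 × 27 = 1026 ≡ 1 mod 41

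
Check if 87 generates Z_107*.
87^{53} ≡ 1 mod 107 and 53 < 106, so ord_107(87) = 53 ≠ 106 and 87 is not a primitive root.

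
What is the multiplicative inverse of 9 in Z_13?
Since 13 is prime, by Fermat 9^(-1) ≡ 9^{11} ≡ 3 (mod 13). Verify: 9 × 3 = 27 ≡ 1 (mod 13)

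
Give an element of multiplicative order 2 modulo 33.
10 has order 2 mod 33 since 10^{2} ≡ 1 (mod 33) and no smaller power works.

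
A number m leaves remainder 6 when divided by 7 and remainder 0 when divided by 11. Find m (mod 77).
M = 7 × 11 = 77. M₁ = 11, y₁ ≡ 2 (mod 7). M₂ = 7, y₂ ≡ 8 (mod 11). m = 6×11×2 + 0×7×8 ≡ 55 (mod 77)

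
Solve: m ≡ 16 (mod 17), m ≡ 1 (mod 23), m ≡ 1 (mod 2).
M = 17 × 23 × 2 = 782. M₁ = 46, y₁ ≡ 10 (mod 17). M₂ = 34, y₂ ≡ 21 (mod 23). M₃ = 391, y₃ ≡ 1 (mod 2). m = 16×46×10 + 1×34×21 + 1×391×1 ≡ 645 (mod 782)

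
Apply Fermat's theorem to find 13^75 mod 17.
By Fermat: 13^{16} ≡ 1 mod 17. 75 = 4×16 + 11. So 13^{75} ≡ 13^{11} ≡ 4 mod 17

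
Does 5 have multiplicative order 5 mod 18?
Powers of 5 mod 18: 5^1≡5, 5^2≡7, 5^3≡17, 5^4≡13, 5^5≡11, 5^6≡1. 5^5≡11≢1, so ord ≠ 5. No, the actual order is 6.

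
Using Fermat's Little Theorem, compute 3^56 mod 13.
By Fermat: 3^{12} ≡ 1 (mod 13). 56 = 4×12 + 8. So 3^{56} ≡ 3^{8} ≡ 9 (mod 13)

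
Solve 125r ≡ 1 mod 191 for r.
Since 191 is prime, by Fermat 125^(-1) ≡ 125^{189} ≡ 136 mod 191. Verify: 125 × 136 = 17000 ≡ 1 mod 191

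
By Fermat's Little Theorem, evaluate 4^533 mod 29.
By Fermat: 4^{28} ≡ 1 mod 29. 533 ≡ 1 mod 28. So 4^{533} ≡ 4^{1} ≡ 4 mod 29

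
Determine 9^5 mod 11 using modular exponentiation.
By repeated squaring mod 11: 9^{1}≡9, 9^{2}≡4, 9^{4}≡5. Then 9^{5} = 9^{4+1} ≡ 5 × 9 ≡ 1 mod 11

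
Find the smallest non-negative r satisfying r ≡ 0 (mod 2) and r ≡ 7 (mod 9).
M = 2 × 9 = 18. M₁ = 9, y₁ ≡ 1 (mod 2). M₂ = 2, y₂ ≡ 5 (mod 9). r = 0×9×1 + 7×2×5 ≡ 16 (mod 18)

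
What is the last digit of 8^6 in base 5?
Using Fermat: 8^{4} ≡ 1 (mod 5). 6 ≡ 2 (mod 4). So 8^{6} ≡ 8^{2} ≡ 4 (mod 5)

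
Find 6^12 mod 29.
By repeated squaring mod 29: 6^{1}≡6, 6^{2}≡7, 6^{4}≡20, 6^{8}≡23. Then 6^{12} = 6^{8+4} ≡ 23 × 20 ≡ 25 mod 29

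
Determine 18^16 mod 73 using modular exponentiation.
By repeated squaring (mod 73): 18^{1}≡18, 18^{2}≡32, 18^{4}≡2, 18^{8}≡4, 18^{16}≡16. So 18^{16} ≡ 16 (mod 73)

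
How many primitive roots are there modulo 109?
There are φ(109-1) = φ(108) = 36 primitive roots modulo 109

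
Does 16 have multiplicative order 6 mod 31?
Powers of 16 mod 31: 16^1≡16, 16^2≡8, 16^3≡4, 16^4≡2, 16^5≡1. Already 16^5≡1, so the order is 5 < 6. No, the actual order is 5.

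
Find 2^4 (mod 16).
2^{4} = 16 ≡ 0 (mod 16)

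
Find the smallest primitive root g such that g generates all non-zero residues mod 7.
g = 3. For each prime q|6: 3^{3}≡6, 3^{2}≡2, none ≡ 1, so ord_7(3) = 6 and 3 is a primitive root.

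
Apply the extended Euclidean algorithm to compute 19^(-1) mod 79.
Extended GCD: 19(25) + 79(-6) = 1. So 19^(-1) ≡ 25 (mod 79). Verify: 19 × 25 = 475 ≡ 1 (mod 79)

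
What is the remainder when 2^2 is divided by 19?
2^{2} = 4 ≡ 4 mod 19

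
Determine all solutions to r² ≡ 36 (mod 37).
The square roots of 36 mod 37 are 6 and 31. Verify: 6² = 36 ≡ 36 (mod 37)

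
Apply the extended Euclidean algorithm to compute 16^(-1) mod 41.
Extended GCD: 16(18) + 41(-7) = 1. So 16^(-1) ≡ 18 (mod 41). Verify: 16 × 18 = 288 ≡ 1 (mod 41)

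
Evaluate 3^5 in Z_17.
By repeated squaring (mod 17): 3^{1}≡3, 3^{2}≡9, 3^{4}≡13. Then 3^{5} = 3^{4+1} ≡ 13 × 3 ≡ 5 (mod 17)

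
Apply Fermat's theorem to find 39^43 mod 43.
By Fermat: 39^{42} ≡ 1 mod 43. So 39^{43} = 39^{42} · 39^{1} ≡ 39^{1} ≡ 39 mod 43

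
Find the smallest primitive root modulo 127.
g = 3. For each prime q|126: 3^{63}≡126, 3^{42}≡107, 3^{18}≡4, none ≡ 1, so ord_127(3) = 126 and 3 is a primitive root.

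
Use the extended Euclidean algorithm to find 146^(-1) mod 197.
Extended GCD: 146(-85) + 197(63) = 1. So 146^(-1) ≡ -85 ≡ 112 (mod 197). Verify: 146 × 112 = 16352 ≡ 1 (mod 197)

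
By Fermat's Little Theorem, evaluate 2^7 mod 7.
By Fermat: 2^{6} ≡ 1 mod 7. So 2^{7} = 2^{6} · 2^{1} ≡ 2^{1} ≡ 2 mod 7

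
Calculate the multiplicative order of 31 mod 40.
Powers of 31 mod 40: 31^1≡31, 31^2≡1. Order = 2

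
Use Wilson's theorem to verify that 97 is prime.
(96)! mod 97 = 96. Since this equals -1 mod 97, Wilson confirms 97 is prime.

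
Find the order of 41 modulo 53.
Powers of 41 mod 53: 41^1≡41, 41^2≡38, 41^3≡21, 41^4≡13, 41^5≡3, 41^6≡17, 41^7≡8, 41^8≡10, 41^9≡39, 41^10≡9, 41^11≡51, 41^12≡24, 41^13≡30, 41^14≡11, 41^15≡27, 41^16≡47, 41^17≡19, 41^18≡37, 41^19≡33, 41^20≡28, 41^21≡35, 41^22≡4, 41^23≡5, 41^24≡46, 41^25≡31, 41^26≡52, 41^27≡12, 41^28≡15, 41^29≡32, 41^30≡40, 41^31≡50, 41^32≡36, 41^33≡45, 41^34≡43, 41^35≡14, 41^36≡44, 41^37≡2, 41^38≡29, 41^39≡23, 41^40≡42, 41^41≡26, 41^42≡6, 41^43≡34, 41^44≡16, 41^45≡20, 41^46≡25, 41^47≡18, 41^48≡49, 41^49≡48, 41^50≡7, 41^51≡22, 41^52≡1. Order = 52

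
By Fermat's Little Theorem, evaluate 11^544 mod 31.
By Fermat: 11^{30} ≡ 1 mod 31. 544 ≡ 4 mod 30. So 11^{544} ≡ 11^{4} ≡ 9 mod 31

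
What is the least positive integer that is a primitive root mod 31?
g = 3. Powers: [3, 9, 27, 19, 26, 16, 17, ...] generates all 30 non-zero residues.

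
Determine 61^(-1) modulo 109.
Since 109 is prime, by Fermat 61^(-1) ≡ 61^{107} ≡ 84 mod 109. Verify: 61 × 84 = 5124 ≡ 1 mod 109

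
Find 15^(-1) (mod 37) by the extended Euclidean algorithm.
Extended GCD: 15(5) + 37(-2) = 1. So 15^(-1) ≡ 5 (mod 37). Verify: 15 × 5 = 75 ≡ 1 (mod 37)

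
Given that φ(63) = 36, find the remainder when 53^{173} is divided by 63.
By Euler: 53^{36} ≡ 1 (mod 63) since gcd(53, 63) = 1. 173 = 4×36 + 29. So 53^{173} ≡ 53^{29} ≡ 44 (mod 63)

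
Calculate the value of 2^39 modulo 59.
By repeated squaring mod 59: 2^{1}≡2, 2^{2}≡4, 2^{4}≡16, 2^{8}≡20, 2^{16}≡46, 2^{32}≡51. Then 2^{39} = 2^{32+4+2+1} ≡ 51 × 16 × 4 × 2 ≡ 38 mod 59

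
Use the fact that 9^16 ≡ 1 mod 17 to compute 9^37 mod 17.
By Fermat: 9^{16} ≡ 1 mod 17. 37 = 2×16 + 5. So 9^{37} ≡ 9^{5} ≡ 8 mod 17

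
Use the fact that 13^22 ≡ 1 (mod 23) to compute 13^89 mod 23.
By Fermat: 13^{22} ≡ 1 (mod 23). 89 = 4×22 + 1. So 13^{89} ≡ 13^{1} ≡ 13 (mod 23)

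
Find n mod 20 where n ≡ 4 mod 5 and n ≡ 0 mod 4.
M = 5 × 4 = 20. M₁ = 4, y₁ ≡ 4 mod 5. M₂ = 5, y₂ ≡ 1 mod 4. n = 4×4×4 + 0×5×1 ≡ 4 mod 20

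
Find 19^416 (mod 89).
Using Fermat: 19^{88} ≡ 1 (mod 89). 416 ≡ 64 (mod 88). So 19^{416} ≡ 19^{64} ≡ 78 (mod 89)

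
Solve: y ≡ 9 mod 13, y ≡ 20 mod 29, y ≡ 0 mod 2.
M = 13 × 29 × 2 = 754. M₁ = 58, y₁ ≡ 11 mod 13. M₂ = 26, y₂ ≡ 19 mod 29. M₃ = 377, y₃ ≡ 1 mod 2. y = 9×58×11 + 20×26×19 + 0×377×1 ≡ 542 mod 754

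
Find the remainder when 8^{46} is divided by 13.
By Fermat: 8^{12} ≡ 1 mod 13. 46 = 3×12 + 10. So 8^{46} ≡ 8^{10} ≡ 12 mod 13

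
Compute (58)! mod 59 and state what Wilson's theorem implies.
(58)! mod 59 = 58. Since this equals -1 (mod 59), Wilson confirms 59 is prime.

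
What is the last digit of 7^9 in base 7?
By repeated squaring (mod 7): 7^{1}≡0, 7^{2}≡0, 7^{4}≡0, 7^{8}≡0. Then 7^{9} = 7^{8+1} ≡ 0 × 0 ≡ 0 (mod 7)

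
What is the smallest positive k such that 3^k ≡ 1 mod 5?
Powers of 3 mod 5: 3^1≡3, 3^2≡4, 3^3≡2, 3^4≡1. So the order of 3 is 4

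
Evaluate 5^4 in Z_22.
5^{4} = 625 ≡ 9 mod 22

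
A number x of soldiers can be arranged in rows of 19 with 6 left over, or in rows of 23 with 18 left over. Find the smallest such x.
M = 19 × 23 = 437. M₁ = 23, y₁ ≡ 5 mod 19. M₂ = 19, y₂ ≡ 17 mod 23. x = 6×23×5 + 18×19×17 ≡ 386 mod 437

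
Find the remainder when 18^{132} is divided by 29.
By Fermat: 18^{28} ≡ 1 (mod 29). 132 = 4×28 + 20. So 18^{132} ≡ 18^{20} ≡ 20 (mod 29)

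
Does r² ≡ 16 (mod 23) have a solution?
By Euler's criterion: 16^{11} ≡ 1 (mod 23). Since this equals 1, 16 is a QR.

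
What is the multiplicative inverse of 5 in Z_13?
Since 13 is prime, by Fermat 5^(-1) ≡ 5^{11} ≡ 8 mod 13. Verify: 5 × 8 = 40 ≡ 1 mod 13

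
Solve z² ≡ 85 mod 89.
The square roots of 85 mod 89 are 68 and 21. Verify: 68² = 4624 ≡ 85 mod 89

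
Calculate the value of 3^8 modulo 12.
By repeated squaring mod 12: 3^{1}≡3, 3^{2}≡9, 3^{4}≡9, 3^{8}≡9. So 3^{8} ≡ 9 mod 12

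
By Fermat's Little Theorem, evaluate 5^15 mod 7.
By Fermat: 5^{6} ≡ 1 mod 7. 15 = 2×6 + 3. So 5^{15} ≡ 5^{3} ≡ 6 mod 7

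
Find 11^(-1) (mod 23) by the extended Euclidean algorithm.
Extended GCD: 11(-2) + 23(1) = 1. So 11^(-1) ≡ -2 ≡ 21 (mod 23). Verify: 11 × 21 = 231 ≡ 1 (mod 23)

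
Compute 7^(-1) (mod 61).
Since 61 is prime, by Fermat 7^(-1) ≡ 7^{59} ≡ 35 (mod 61). Verify: 7 × 35 = 245 ≡ 1 (mod 61)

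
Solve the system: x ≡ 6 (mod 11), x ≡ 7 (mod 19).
M = 11 × 19 = 209. M₁ = 19, y₁ ≡ 7 (mod 11). M₂ = 11, y₂ ≡ 7 (mod 19). x = 6×19×7 + 7×11×7 ≡ 83 (mod 209)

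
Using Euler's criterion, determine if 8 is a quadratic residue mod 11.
By Euler's criterion: 8^{5} ≡ 10 (mod 11). Since this equals -1 (≡ 10), 8 is not a QR.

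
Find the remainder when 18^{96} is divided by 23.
By Fermat: 18^{22} ≡ 1 mod 23. 96 = 4×22 + 8. So 18^{96} ≡ 18^{8} ≡ 16 mod 23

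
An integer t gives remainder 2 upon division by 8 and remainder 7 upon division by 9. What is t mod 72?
M = 8 × 9 = 72. M₁ = 9, y₁ ≡ 1 mod 8. M₂ = 8, y₂ ≡ 8 mod 9. t = 2×9×1 + 7×8×8 ≡ 34 mod 72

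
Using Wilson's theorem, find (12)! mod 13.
By Wilson's theorem, (12)! ≡ -1 ≡ 12 mod 13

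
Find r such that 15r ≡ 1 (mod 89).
Since 89 is prime, by Fermat 15^(-1) ≡ 15^{87} ≡ 6 (mod 89). Verify: 15 × 6 = 90 ≡ 1 (mod 89)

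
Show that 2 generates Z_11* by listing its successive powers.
2^1, 2^2, ..., 2^{10} mod 11: [2, 4, 8, 5, 10, 9, 7, 3, 6, 1]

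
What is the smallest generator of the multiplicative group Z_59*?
g = 2. For each prime q|58: 2^{29}≡58, 2^{2}≡4, none ≡ 1, so ord_59(2) = 58 and 2 is a primitive root.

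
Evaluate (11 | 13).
(11/13) = 11^{6} mod 13 = -1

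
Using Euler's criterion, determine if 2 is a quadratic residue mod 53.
By Euler's criterion: 2^{26} ≡ 52 mod 53. Since this equals -1 (≡ 52), 2 is not a QR.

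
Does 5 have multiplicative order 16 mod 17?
Powers of 5 mod 17: 5^1≡5, 5^2≡8, 5^3≡6, 5^4≡13, 5^5≡14, 5^6≡2, 5^7≡10, 5^8≡16, 5^9≡12, 5^10≡9, 5^11≡11, 5^12≡4, 5^13≡3, 5^14≡15, 5^15≡7, 5^16≡1. First k with 5^k≡1 is k=16. Yes, ord_17(5) = 16.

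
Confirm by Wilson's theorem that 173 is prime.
(172)! mod 173 = 172. Since this equals -1 mod 173, Wilson confirms 173 is prime.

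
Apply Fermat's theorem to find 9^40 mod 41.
By Fermat's Little Theorem, 9^{40} ≡ 1 mod 41 since 41 is prime and gcd(9, 41) = 1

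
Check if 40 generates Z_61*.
40^{12} ≡ 1 mod 61 and 12 < 60, so ord_61(40) = 12 ≠ 60 and 40 is not a primitive root.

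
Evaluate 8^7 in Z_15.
By repeated squaring (mod 15): 8^{1}≡8, 8^{2}≡4, 8^{4}≡1. Then 8^{7} = 8^{4+2+1} ≡ 1 × 4 × 8 ≡ 2 (mod 15)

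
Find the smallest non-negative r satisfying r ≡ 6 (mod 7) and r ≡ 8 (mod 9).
M = 7 × 9 = 63. M₁ = 9, y₁ ≡ 4 (mod 7). M₂ = 7, y₂ ≡ 4 (mod 9). r = 6×9×4 + 8×7×4 ≡ 62 (mod 63)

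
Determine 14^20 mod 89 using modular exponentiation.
By repeated squaring mod 89: 14^{1}≡14, 14^{2}≡18, 14^{4}≡57, 14^{8}≡45, 14^{16}≡67. Then 14^{20} = 14^{16+4} ≡ 67 × 57 ≡ 81 mod 89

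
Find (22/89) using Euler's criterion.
(22/89) = 22^{44} mod 89 = 1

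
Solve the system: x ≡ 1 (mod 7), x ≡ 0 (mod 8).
M = 7 × 8 = 56. M₁ = 8, y₁ ≡ 1 (mod 7). M₂ = 7, y₂ ≡ 7 (mod 8). x = 1×8×1 + 0×7×7 ≡ 8 (mod 56)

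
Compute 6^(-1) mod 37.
Since 37 is prime, by Fermat 6^(-1) ≡ 6^{35} ≡ 31 mod 37. Verify: 6 × 31 = 186 ≡ 1 mod 37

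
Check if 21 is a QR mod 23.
By Euler's criterion: 21^{11} ≡ 22 (mod 23). Since this equals -1 (≡ 22), 21 is not a QR.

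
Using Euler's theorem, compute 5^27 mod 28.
By Euler: 5^{12} ≡ 1 mod 28 since gcd(5, 28) = 1. 27 = 2×12 + 3. So 5^{27} ≡ 5^{3} ≡ 13 mod 28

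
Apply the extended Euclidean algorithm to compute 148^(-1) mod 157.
Extended GCD: 148(-35) + 157(33) = 1. So 148^(-1) ≡ -35 ≡ 122 (mod 157). Verify: 148 × 122 = 18056 ≡ 1 (mod 157)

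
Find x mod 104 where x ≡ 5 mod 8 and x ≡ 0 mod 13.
M = 8 × 13 = 104. M₁ = 13, y₁ ≡ 5 mod 8. M₂ = 8, y₂ ≡ 5 mod 13. x = 5×13×5 + 0×8×5 ≡ 13 mod 104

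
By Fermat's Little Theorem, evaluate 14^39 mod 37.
By Fermat: 14^{36} ≡ 1 mod 37. So 14^{39} = 14^{36} · 14^{3} ≡ 14^{3} ≡ 6 mod 37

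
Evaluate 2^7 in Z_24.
By repeated squaring mod 24: 2^{1}≡2, 2^{2}≡4, 2^{4}≡16. Then 2^{7} = 2^{4+2+1} ≡ 16 × 4 × 2 ≡ 8 mod 24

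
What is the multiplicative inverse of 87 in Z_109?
Since 109 is prime, by Fermat 87^(-1) ≡ 87^{107} ≡ 104 mod 109. Verify: 87 × 104 = 9048 ≡ 1 mod 109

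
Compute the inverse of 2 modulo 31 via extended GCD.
Extended GCD: 2(-15) + 31(1) = 1. So 2^(-1) ≡ -15 ≡ 16 (mod 31). Verify: 2 × 16 = 32 ≡ 1 (mod 31)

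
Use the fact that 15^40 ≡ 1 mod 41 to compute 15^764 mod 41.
By Fermat: 15^{40} ≡ 1 mod 41. 764 ≡ 4 mod 40. So 15^{764} ≡ 15^{4} ≡ 31 mod 41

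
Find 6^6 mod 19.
By repeated squaring mod 19: 6^{1}≡6, 6^{2}≡17, 6^{4}≡4. Then 6^{6} = 6^{4+2} ≡ 4 × 17 ≡ 11 mod 19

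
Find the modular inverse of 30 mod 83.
Since 83 is prime, by Fermat 30^(-1) ≡ 30^{81} ≡ 36 (mod 83). Verify: 30 × 36 = 1080 ≡ 1 (mod 83)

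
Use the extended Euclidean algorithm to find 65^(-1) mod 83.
Extended GCD: 65(23) + 83(-18) = 1. So 65^(-1) ≡ 23 (mod 83). Verify: 65 × 23 = 1495 ≡ 1 (mod 83)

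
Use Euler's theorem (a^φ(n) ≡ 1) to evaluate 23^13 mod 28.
By Euler: 23^{12} ≡ 1 mod 28 since gcd(23, 28) = 1. 13 = 1×12 + 1. So 23^{13} ≡ 23^{1} ≡ 23 mod 28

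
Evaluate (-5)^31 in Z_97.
By repeated squaring mod 97: (-5)^{1}≡92, (-5)^{2}≡25, (-5)^{4}≡43, (-5)^{8}≡6, (-5)^{16}≡36. Then (-5)^{31} = (-5)^{16+8+4+2+1} ≡ 36 × 6 × 43 × 25 × 92 ≡ 90 mod 97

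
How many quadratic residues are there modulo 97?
Exactly half the non-zero residues mod a prime are QRs: (97-1)/2 = 48.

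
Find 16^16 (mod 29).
By repeated squaring (mod 29): 16^{1}≡16, 16^{2}≡24, 16^{4}≡25, 16^{8}≡16, 16^{16}≡24. So 16^{16} ≡ 24 (mod 29)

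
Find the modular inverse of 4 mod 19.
Since 19 is prime, by Fermat 4^(-1) ≡ 4^{17} ≡ 5 (mod 19). Verify: 4 × 5 = 20 ≡ 1 (mod 19)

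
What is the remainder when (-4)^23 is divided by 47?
By repeated squaring (mod 47): (-4)^{1}≡43, (-4)^{2}≡16, (-4)^{4}≡21, (-4)^{8}≡18, (-4)^{16}≡42. Then (-4)^{23} = (-4)^{16+4+2+1} ≡ 42 × 21 × 16 × 43 ≡ 46 (mod 47)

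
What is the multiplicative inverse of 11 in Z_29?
Since 29 is prime, by Fermat 11^(-1) ≡ 11^{27} ≡ 8 (mod 29). Verify: 11 × 8 = 88 ≡ 1 (mod 29)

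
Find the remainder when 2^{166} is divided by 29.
By Fermat: 2^{28} ≡ 1 (mod 29). 166 = 5×28 + 26. So 2^{166} ≡ 2^{26} ≡ 22 (mod 29)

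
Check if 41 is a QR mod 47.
By Euler's criterion: 41^{23} ≡ 46 mod 47. Since this equals -1 (≡ 46), 41 is not a QR.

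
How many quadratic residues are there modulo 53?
Exactly half the non-zero residues mod a prime are QRs: (53-1)/2 = 26.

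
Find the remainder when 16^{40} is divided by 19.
By Fermat: 16^{18} ≡ 1 (mod 19). 40 = 2×18 + 4. So 16^{40} ≡ 16^{4} ≡ 5 (mod 19)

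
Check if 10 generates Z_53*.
10^{13} ≡ 1 (mod 53) and 13 < 52, so ord_53(10) = 13 ≠ 52 and 10 is not a primitive root.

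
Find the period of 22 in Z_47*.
Powers of 22 mod 47: 22^1≡22, 22^2≡14, 22^3≡26, 22^4≡8, 22^5≡35, 22^6≡18, 22^7≡20, 22^8≡17, 22^9≡45, 22^10≡3, 22^11≡19, 22^12≡42, 22^13≡31, 22^14≡24, 22^15≡11, 22^16≡7, 22^17≡13, 22^18≡4, 22^19≡41, 22^20≡9, 22^21≡10, 22^22≡32, 22^23≡46, 22^24≡25, 22^25≡33, 22^26≡21, 22^27≡39, 22^28≡12, 22^29≡29, 22^30≡27, 22^31≡30, 22^32≡2, 22^33≡44, 22^34≡28, 22^35≡5, 22^36≡16, 22^37≡23, 22^38≡36, 22^39≡40, 22^40≡34, 22^41≡43, 22^42≡6, 22^43≡38, 22^44≡37, 22^45≡15, 22^46≡1. Order = 46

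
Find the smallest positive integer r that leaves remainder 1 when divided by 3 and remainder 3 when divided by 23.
M = 3 × 23 = 69. M₁ = 23, y₁ ≡ 2 mod 3. M₂ = 3, y₂ ≡ 8 mod 23. r = 1×23×2 + 3×3×8 ≡ 49 mod 69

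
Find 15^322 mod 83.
Using Fermat: 15^{82} ≡ 1 mod 83. 322 ≡ 76 mod 82. So 15^{322} ≡ 15^{76} ≡ 9 mod 83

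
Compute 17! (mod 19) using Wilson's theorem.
(18)! = (17)! × (18) ≡ -1 (mod 19). So (17)! ≡ -1 × (18)^(-1) ≡ (-1)×(-1) = 1 (mod 19)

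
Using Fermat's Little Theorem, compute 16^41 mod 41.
By Fermat: 16^{40} ≡ 1 (mod 41). So 16^{41} = 16^{40} · 16^{1} ≡ 16^{1} ≡ 16 (mod 41)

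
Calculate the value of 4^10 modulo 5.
Using Fermat: 4^{4} ≡ 1 (mod 5). 10 ≡ 2 (mod 4). So 4^{10} ≡ 4^{2} ≡ 1 (mod 5)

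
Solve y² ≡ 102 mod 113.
The square roots of 102 mod 113 are 21 and 92. Verify: 21² = 441 ≡ 102 mod 113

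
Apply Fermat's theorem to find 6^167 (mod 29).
By Fermat: 6^{28} ≡ 1 (mod 29). 167 ≡ 27 (mod 28). So 6^{167} ≡ 6^{27} ≡ 5 (mod 29)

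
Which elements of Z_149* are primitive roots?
There are φ(148) = 72 primitive roots mod 149: {2, 3, 8, 10, 11, 12, 13, 14, 15, 18, 21, 23, 27, 32, 34, 38, 40, 41, 43, 48, 50, 51, 52, 55, 56, 57, 58, 59, 60, 62, 65, 66, 70, 71, 72, 74, 75, 77, 78, 79, 83, 84, 87, 89, 90, 91, 92, 93, 94, 97, 98, 99, 101, 106, 108, 109, 111, 115, 117, 122, 126, 128, 131, 134, 135, 136, 137, 138, 139, 141, 146, 147}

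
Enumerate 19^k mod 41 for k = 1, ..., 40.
19^1, 19^2, ..., 19^{40} mod 41: [19, 33, 12, 23, 27, 21, 30, 37, 6, 32, 34, 31, 15, 39, 3, 16, 17, 36, 28, 40, 22, 8, 29, 18, 14, 20, 11, 4, 35, 9, 7, 10, 26, 2, 38, 25, 24, 5, 13, 1]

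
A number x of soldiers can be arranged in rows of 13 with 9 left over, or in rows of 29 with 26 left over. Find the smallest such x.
M = 13 × 29 = 377. M₁ = 29, y₁ ≡ 9 (mod 13). M₂ = 13, y₂ ≡ 9 (mod 29). x = 9×29×9 + 26×13×9 ≡ 113 (mod 377)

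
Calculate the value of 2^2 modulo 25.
2^{2} = 4 ≡ 4 (mod 25)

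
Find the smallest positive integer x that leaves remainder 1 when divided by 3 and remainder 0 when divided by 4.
M = 3 × 4 = 12. M₁ = 4, y₁ ≡ 1 mod 3. M₂ = 3, y₂ ≡ 3 mod 4. x = 1×4×1 + 0×3×3 ≡ 4 mod 12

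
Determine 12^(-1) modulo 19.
Since 19 is prime, by Fermat 12^(-1) ≡ 12^{17} ≡ 8 (mod 19). Verify: 12 × 8 = 96 ≡ 1 (mod 19)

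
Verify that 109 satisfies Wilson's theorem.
(108)! mod 109 = 108. Since this equals -1 mod 109, Wilson confirms 109 is prime.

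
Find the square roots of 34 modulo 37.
The square roots of 34 mod 37 are 16 and 21. Verify: 16² = 256 ≡ 34 (mod 37)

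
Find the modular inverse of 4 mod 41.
Since 41 is prime, by Fermat 4^(-1) ≡ 4^{39} ≡ 31 (mod 41). Verify: 4 × 31 = 124 ≡ 1 (mod 41)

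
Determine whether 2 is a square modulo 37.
By Euler's criterion: 2^{18} ≡ 36 mod 37. Since this equals -1 (≡ 36), 2 is not a QR.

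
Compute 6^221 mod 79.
Using Fermat: 6^{78} ≡ 1 (mod 79). 221 ≡ 65 (mod 78). So 6^{221} ≡ 6^{65} ≡ 24 (mod 79)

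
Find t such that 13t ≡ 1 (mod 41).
Since 41 is prime, by Fermat 13^(-1) ≡ 13^{39} ≡ 19 (mod 41). Verify: 13 × 19 = 247 ≡ 1 (mod 41)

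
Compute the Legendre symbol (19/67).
(19/67) = 19^{33} mod 67 = 1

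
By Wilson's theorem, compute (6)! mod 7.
By Wilson's theorem, (6)! ≡ -1 ≡ 6 mod 7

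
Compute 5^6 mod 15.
By repeated squaring (mod 15): 5^{1}≡5, 5^{2}≡10, 5^{4}≡10. Then 5^{6} = 5^{4+2} ≡ 10 × 10 ≡ 10 (mod 15)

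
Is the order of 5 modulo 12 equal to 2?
Powers of 5 mod 12: 5^1≡5, 5^2≡1. First k with 5^k≡1 is k=2. Yes, ord_12(5) = 2.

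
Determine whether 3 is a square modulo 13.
By Euler's criterion: 3^{6} ≡ 1 (mod 13). Since this equals 1, 3 is a QR.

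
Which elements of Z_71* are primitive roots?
There are φ(70) = 24 primitive roots mod 71: {7, 11, 13, 21, 22, 28, 31, 33, 35, 42, 44, 47, 52, 53, 55, 56, 59, 61, 62, 63, 65, 67, 68, 69}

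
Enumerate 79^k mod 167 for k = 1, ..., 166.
79^1, 79^2, ..., 79^{166} mod 167: [79, 62, 55, 3, 70, 19, 165, 9, 43, 57, 161, 27, 129, 4, 149, 81, 53, 12, 113, 76, 159, 36, 5, 61, 143, 108, 15, 16, 95, 157, 45, 48, 118, 137, 135, 144, 20, 77, 71, 98, 60, 64, 46, 127, 13, 25, 138, 47, 39, 75, 80, 141, 117, 58, 73, 89, 17, 7, 52, 100, 51, 21, 156, 133, 153, 63, 134, 65, 125, 22, 68, 28, 41, 66, 37, 84, 123, 31, 111, 85, 35, 93, 166, 88, 105, 112, 164, 97, 148, 2, 158, 124, 110, 6, 140, 38, 163, 18, 86, 114, 155, 54, 91, 8, 131, 162, 106, 24, 59, 152, 151, 72, 10, 122, 119, 49, 30, 32, 23, 147, 90, 96, 69, 107, 103, 121, 40, 154, 142, 29, 120, 128, 92, 87, 26, 50, 109, 94, 78, 150, 160, 115, 67, 116, 146, 11, 34, 14, 104, 33, 102, 42, 145, 99, 139, 126, 101, 130, 83, 44, 136, 56, 82, 132, 74, 1]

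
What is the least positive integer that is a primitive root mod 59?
g = 2. For each prime q|58: 2^{29}≡58, 2^{2}≡4, none ≡ 1, so ord_59(2) = 58 and 2 is a primitive root.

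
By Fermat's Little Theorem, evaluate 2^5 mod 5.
By Fermat: 2^{4} ≡ 1 (mod 5). So 2^{5} = 2^{4} · 2^{1} ≡ 2^{1} ≡ 2 (mod 5)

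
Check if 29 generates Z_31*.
29^{10} ≡ 1 (mod 31) and 10 < 30, so ord_31(29) = 10 ≠ 30 and 29 is not a primitive root.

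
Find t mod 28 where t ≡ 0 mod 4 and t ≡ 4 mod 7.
M = 4 × 7 = 28. M₁ = 7, y₁ ≡ 3 mod 4. M₂ = 4, y₂ ≡ 2 mod 7. t = 0×7×3 + 4×4×2 ≡ 4 mod 28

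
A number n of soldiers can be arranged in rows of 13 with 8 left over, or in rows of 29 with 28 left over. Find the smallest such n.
M = 13 × 29 = 377. M₁ = 29, y₁ ≡ 9 (mod 13). M₂ = 13, y₂ ≡ 9 (mod 29). n = 8×29×9 + 28×13×9 ≡ 86 (mod 377)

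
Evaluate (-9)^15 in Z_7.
Using Fermat: (-9)^{6} ≡ 1 mod 7. 15 ≡ 3 mod 6. So (-9)^{15} ≡ (-9)^{3} ≡ 6 mod 7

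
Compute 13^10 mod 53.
By repeated squaring mod 53: 13^{1}≡13, 13^{2}≡10, 13^{4}≡47, 13^{8}≡36. Then 13^{10} = 13^{8+2} ≡ 36 × 10 ≡ 42 mod 53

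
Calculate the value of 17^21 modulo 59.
By repeated squaring (mod 59): 17^{1}≡17, 17^{2}≡53, 17^{4}≡36, 17^{8}≡57, 17^{16}≡4. Then 17^{21} = 17^{16+4+1} ≡ 4 × 36 × 17 ≡ 29 (mod 59)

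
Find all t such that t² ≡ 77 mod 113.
The square roots of 77 mod 113 are 23 and 90. Verify: 23² = 529 ≡ 77 mod 113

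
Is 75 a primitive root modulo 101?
ord_101(75) divides 100. For each prime q|100: 75^{50}≡100, 75^{20}≡36, none ≡ 1. So 75 has order 100 and is a primitive root mod 101.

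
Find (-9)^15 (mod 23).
By repeated squaring (mod 23): (-9)^{1}≡14, (-9)^{2}≡12, (-9)^{4}≡6, (-9)^{8}≡13. Then (-9)^{15} = (-9)^{8+4+2+1} ≡ 13 × 6 × 12 × 14 ≡ 17 (mod 23)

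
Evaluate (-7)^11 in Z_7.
By repeated squaring mod 7: (-7)^{1}≡0, (-7)^{2}≡0, (-7)^{4}≡0, (-7)^{8}≡0. Then (-7)^{11} = (-7)^{8+2+1} ≡ 0 × 0 × 0 ≡ 0 mod 7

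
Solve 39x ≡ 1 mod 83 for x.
Since 83 is prime, by Fermat 39^(-1) ≡ 39^{81} ≡ 66 mod 83. Verify: 39 × 66 = 2574 ≡ 1 mod 83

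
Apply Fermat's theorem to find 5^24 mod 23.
By Fermat: 5^{22} ≡ 1 mod 23. So 5^{24} = 5^{22} · 5^{2} ≡ 5^{2} ≡ 2 mod 23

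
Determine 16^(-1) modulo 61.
Since 61 is prime, by Fermat 16^(-1) ≡ 16^{59} ≡ 42 (mod 61). Verify: 16 × 42 = 672 ≡ 1 (mod 61)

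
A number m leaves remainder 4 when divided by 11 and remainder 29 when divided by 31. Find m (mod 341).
M = 11 × 31 = 341. M₁ = 31, y₁ ≡ 5 (mod 11). M₂ = 11, y₂ ≡ 17 (mod 31). m = 4×31×5 + 29×11×17 ≡ 246 (mod 341)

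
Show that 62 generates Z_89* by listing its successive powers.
62^1, 62^2, ..., 62^{88} mod 89: [62, 17, 75, 22, 29, 18, 48, 39, 15, 40, 77, 57, 63, 79, 3, 8, 51, 47, 66, 87, 54, 55, 28, 45, 31, 53, 82, 11, 59, 9, 24, 64, 52, 20, 83, 73, 76, 84, 46, 4, 70, 68, 33, 88, 27, 72, 14, 67, 60, 71, 41, 50, 74, 49, 12, 32, 26, 10, 86, 81, 38, 42, 23, 2, 35, 34, 61, 44, 58, 36, 7, 78, 30, 80, 65, 25, 37, 69, 6, 16, 13, 5, 43, 85, 19, 21, 56, 1]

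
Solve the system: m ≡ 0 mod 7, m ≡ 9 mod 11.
M = 7 × 11 = 77. M₁ = 11, y₁ ≡ 2 mod 7. M₂ = 7, y₂ ≡ 8 mod 11. m = 0×11×2 + 9×7×8 ≡ 42 mod 77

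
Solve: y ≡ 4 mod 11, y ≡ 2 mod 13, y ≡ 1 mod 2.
M = 11 × 13 × 2 = 286. M₁ = 26, y₁ ≡ 3 mod 11. M₂ = 22, y₂ ≡ 3 mod 13. M₃ = 143, y₃ ≡ 1 mod 2. y = 4×26×3 + 2×22×3 + 1×143×1 ≡ 15 mod 286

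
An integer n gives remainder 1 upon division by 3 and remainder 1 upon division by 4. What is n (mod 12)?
M = 3 × 4 = 12. M₁ = 4, y₁ ≡ 1 (mod 3). M₂ = 3, y₂ ≡ 3 (mod 4). n = 1×4×1 + 1×3×3 ≡ 1 (mod 12)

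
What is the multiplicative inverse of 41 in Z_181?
Since 181 is prime, by Fermat 41^(-1) ≡ 41^{179} ≡ 53 mod 181. Verify: 41 × 53 = 2173 ≡ 1 mod 181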